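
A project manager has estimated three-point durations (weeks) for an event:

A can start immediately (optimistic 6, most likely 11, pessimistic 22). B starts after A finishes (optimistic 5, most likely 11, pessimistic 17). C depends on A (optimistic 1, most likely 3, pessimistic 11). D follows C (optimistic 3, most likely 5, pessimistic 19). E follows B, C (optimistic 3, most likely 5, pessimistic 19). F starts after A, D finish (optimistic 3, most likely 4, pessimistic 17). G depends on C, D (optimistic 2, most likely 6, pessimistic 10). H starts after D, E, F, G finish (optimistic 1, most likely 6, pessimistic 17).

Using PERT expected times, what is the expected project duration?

te_A = (6 + 4·11 + 22)/6 = 72/6 = 12
te_B = (5 + 4·11 + 17)/6 = 66/6 = 11
te_C = (1 + 4·3 + 11)/6 = 24/6 = 4
te_D = (3 + 4·5 + 19)/6 = 42/6 = 7
te_E = (3 + 4·5 + 19)/6 = 42/6 = 7
te_F = (3 + 4·4 + 17)/6 = 36/6 = 6
te_G = (2 + 4·6 + 10)/6 = 36/6 = 6
te_H = (1 + 4·6 + 17)/6 = 42/6 = 7

Forward pass:
ES_A = 0; EF_A = 12
ES_B = 12; EF_B = 12+11 = 23
ES_C = 12; EF_C = 12+4 = 16
ES_D = 16; EF_D = 16+7 = 23
ES_E = max(EF_B=23, EF_C=16) = 23; EF_E = 23+7 = 30
ES_F = max(EF_A=12, EF_D=23) = 23; EF_F = 23+6 = 29
ES_G = max(EF_C=16, EF_D=23) = 23; EF_G = 23+6 = 29
ES_H = max(EF_D=23, EF_E=30, EF_F=29, EF_G=29) = 30; EF_H = 30+7 = 37
Expected project duration μ = 37 weeks. Critical path: A → B → E → H.

37 weeks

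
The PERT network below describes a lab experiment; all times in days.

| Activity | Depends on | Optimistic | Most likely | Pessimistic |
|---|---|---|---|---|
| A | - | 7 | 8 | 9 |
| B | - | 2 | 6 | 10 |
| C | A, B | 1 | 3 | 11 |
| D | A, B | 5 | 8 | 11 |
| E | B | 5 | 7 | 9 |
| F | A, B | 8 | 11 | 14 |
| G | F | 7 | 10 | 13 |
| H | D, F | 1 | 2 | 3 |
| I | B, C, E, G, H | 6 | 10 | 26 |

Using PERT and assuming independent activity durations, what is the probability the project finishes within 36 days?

te_A = (7 + 4·8 + 9)/6 = 48/6 = 8; σ²_A = ((9−7)/6)² = 0.111
te_B = (2 + 4·6 + 10)/6 = 36/6 = 6; σ²_B = ((10−2)/6)² = 1.778
te_C = (1 + 4·3 + 11)/6 = 24/6 = 4; σ²_C = ((11−1)/6)² = 2.778
te_D = (5 + 4·8 + 11)/6 = 48/6 = 8; σ²_D = ((11−5)/6)² = 1.000
te_E = (5 + 4·7 + 9)/6 = 42/6 = 7; σ²_E = ((9−5)/6)² = 0.444
te_F = (8 + 4·11 + 14)/6 = 66/6 = 11; σ²_F = ((14−8)/6)² = 1.000
te_G = (7 + 4·10 + 13)/6 = 60/6 = 10; σ²_G = ((13−7)/6)² = 1.000
te_H = (1 + 4·2 + 3)/6 = 12/6 = 2; σ²_H = ((3−1)/6)² = 0.111
te_I = (6 + 4·10 + 26)/6 = 72/6 = 12; σ²_I = ((26−6)/6)² = 11.111

Forward pass:
ES_A = 0; EF_A = 8
ES_B = 0; EF_B = 6
ES_C = max(EF_A=8, EF_B=6) = 8; EF_C = 8+4 = 12
ES_D = max(EF_A=8, EF_B=6) = 8; EF_D = 8+8 = 16
ES_E = 6; EF_E = 6+7 = 13
ES_F = max(EF_A=8, EF_B=6) = 8; EF_F = 8+11 = 19
ES_G = 19; EF_G = 19+10 = 29
ES_H = max(EF_D=16, EF_F=19) = 19; EF_H = 19+2 = 21
ES_I = max(EF_B=6, EF_C=12, EF_E=13, EF_G=29, EF_H=21) = 29; EF_I = 29+12 = 41
Expected project duration μ = 41 days. Critical path: A → F → G → I.

Variance along critical path = 0.111 + 1.000 + 1.000 + 11.111 = 13.222; σ = √13.222 = 3.636 days.
Z = (36 − 41) / 3.636 = -1.375
P(T ≤ 36) = Φ(-1.375) ≈ 0.085

0.085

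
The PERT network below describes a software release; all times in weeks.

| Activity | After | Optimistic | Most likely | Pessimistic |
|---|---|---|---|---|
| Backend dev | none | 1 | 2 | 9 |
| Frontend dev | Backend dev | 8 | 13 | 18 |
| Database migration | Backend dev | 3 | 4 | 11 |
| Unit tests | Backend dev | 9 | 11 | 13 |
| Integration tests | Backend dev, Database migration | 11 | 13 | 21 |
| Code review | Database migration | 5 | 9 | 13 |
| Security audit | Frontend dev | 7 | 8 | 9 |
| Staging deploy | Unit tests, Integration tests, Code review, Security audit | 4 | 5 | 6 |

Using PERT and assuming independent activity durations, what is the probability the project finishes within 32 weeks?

0.915

te_Backend dev = (1 + 4·2 + 9)/6 = 18/6 = 3; σ²_Backend dev = ((9−1)/6)² = 1.778
te_Frontend dev = (8 + 4·13 + 18)/6 = 78/6 = 13; σ²_Frontend dev = ((18−8)/6)² = 2.778
te_Database migration = (3 + 4·4 + 11)/6 = 30/6 = 5; σ²_Database migration = ((11−3)/6)² = 1.778
te_Unit tests = (9 + 4·11 + 13)/6 = 66/6 = 11; σ²_Unit tests = ((13−9)/6)² = 0.444
te_Integration tests = (11 + 4·13 + 21)/6 = 84/6 = 14; σ²_Integration tests = ((21−11)/6)² = 2.778
te_Code review = (5 + 4·9 + 13)/6 = 54/6 = 9; σ²_Code review = ((13−5)/6)² = 1.778
te_Security audit = (7 + 4·8 + 9)/6 = 48/6 = 8; σ²_Security audit = ((9−7)/6)² = 0.111
te_Staging deploy = (4 + 4·5 + 6)/6 = 30/6 = 5; σ²_Staging deploy = ((6−4)/6)² = 0.111

Forward pass:
ES_Backend dev = 0; EF_Backend dev = 3
ES_Frontend dev = 3; EF_Frontend dev = 3+13 = 16
ES_Database migration = 3; EF_Database migration = 3+5 = 8
ES_Unit tests = 3; EF_Unit tests = 3+11 = 14
ES_Integration tests = max(EF_Backend dev=3, EF_Database migration=8) = 8; EF_Integration tests = 8+14 = 22
ES_Code review = 8; EF_Code review = 8+9 = 17
ES_Security audit = 16; EF_Security audit = 16+8 = 24
ES_Staging deploy = max(EF_Unit tests=14, EF_Integration tests=22, EF_Code review=17, EF_Security audit=24) = 24; EF_Staging deploy = 24+5 = 29
Expected project duration μ = 29 weeks. Critical path: Backend dev → Frontend dev → Security audit → Staging deploy.

Variance along critical path = 1.778 + 2.778 + 0.111 + 0.111 = 4.778; σ = √4.778 = 2.186 weeks.
Z = (32 − 29) / 2.186 = 1.372
P(T ≤ 32) = Φ(1.372) ≈ 0.915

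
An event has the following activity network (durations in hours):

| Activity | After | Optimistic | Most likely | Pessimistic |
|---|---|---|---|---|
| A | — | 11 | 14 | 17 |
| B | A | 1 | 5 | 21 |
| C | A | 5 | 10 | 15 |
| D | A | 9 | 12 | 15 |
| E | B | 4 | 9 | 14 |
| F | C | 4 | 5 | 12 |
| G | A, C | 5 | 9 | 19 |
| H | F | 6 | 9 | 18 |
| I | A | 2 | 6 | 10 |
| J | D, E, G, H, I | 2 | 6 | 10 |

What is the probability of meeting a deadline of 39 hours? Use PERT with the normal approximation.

0.019

te_A = (11 + 4·14 + 17)/6 = 84/6 = 14; σ²_A = ((17−11)/6)² = 1.000
te_B = (1 + 4·5 + 21)/6 = 42/6 = 7; σ²_B = ((21−1)/6)² = 11.111
te_C = (5 + 4·10 + 15)/6 = 60/6 = 10; σ²_C = ((15−5)/6)² = 2.778
te_D = (9 + 4·12 + 15)/6 = 72/6 = 12; σ²_D = ((15−9)/6)² = 1.000
te_E = (4 + 4·9 + 14)/6 = 54/6 = 9; σ²_E = ((14−4)/6)² = 2.778
te_F = (4 + 4·5 + 12)/6 = 36/6 = 6; σ²_F = ((12−4)/6)² = 1.778
te_G = (5 + 4·9 + 19)/6 = 60/6 = 10; σ²_G = ((19−5)/6)² = 5.444
te_H = (6 + 4·9 + 18)/6 = 60/6 = 10; σ²_H = ((18−6)/6)² = 4.000
te_I = (2 + 4·6 + 10)/6 = 36/6 = 6; σ²_I = ((10−2)/6)² = 1.778
te_J = (2 + 4·6 + 10)/6 = 36/6 = 6; σ²_J = ((10−2)/6)² = 1.778

Forward pass:
ES_A = 0; EF_A = 14
ES_B = 14; EF_B = 14+7 = 21
ES_C = 14; EF_C = 14+10 = 24
ES_D = 14; EF_D = 14+12 = 26
ES_E = 21; EF_E = 21+9 = 30
ES_F = 24; EF_F = 24+6 = 30
ES_G = max(EF_A=14, EF_C=24) = 24; EF_G = 24+10 = 34
ES_H = 30; EF_H = 30+10 = 40
ES_I = 14; EF_I = 14+6 = 20
ES_J = max(EF_D=26, EF_E=30, EF_G=34, EF_H=40, EF_I=20) = 40; EF_J = 40+6 = 46
Expected project duration μ = 46 hours. Critical path: A → C → F → H → J.

Variance along critical path = 1.000 + 2.778 + 1.778 + 4.000 + 1.778 = 11.333; σ = √11.333 = 3.367 hours.
Z = (39 − 46) / 3.367 = -2.079
P(T ≤ 39) = Φ(-2.079) ≈ 0.019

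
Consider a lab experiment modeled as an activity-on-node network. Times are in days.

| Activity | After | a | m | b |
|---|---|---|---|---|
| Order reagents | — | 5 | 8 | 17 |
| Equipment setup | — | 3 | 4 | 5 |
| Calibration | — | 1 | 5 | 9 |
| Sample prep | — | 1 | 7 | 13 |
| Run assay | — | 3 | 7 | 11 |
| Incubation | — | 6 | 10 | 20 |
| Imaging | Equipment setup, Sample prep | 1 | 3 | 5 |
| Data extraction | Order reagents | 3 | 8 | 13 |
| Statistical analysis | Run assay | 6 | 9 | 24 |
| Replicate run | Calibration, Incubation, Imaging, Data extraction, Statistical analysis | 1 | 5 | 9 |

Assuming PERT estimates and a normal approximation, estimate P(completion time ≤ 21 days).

te_Order reagents = (5 + 4·8 + 17)/6 = 54/6 = 9; σ²_Order reagents = ((17−5)/6)² = 4.000
te_Equipment setup = (3 + 4·4 + 5)/6 = 24/6 = 4; σ²_Equipment setup = ((5−3)/6)² = 0.111
te_Calibration = (1 + 4·5 + 9)/6 = 30/6 = 5; σ²_Calibration = ((9−1)/6)² = 1.778
te_Sample prep = (1 + 4·7 + 13)/6 = 42/6 = 7; σ²_Sample prep = ((13−1)/6)² = 4.000
te_Run assay = (3 + 4·7 + 11)/6 = 42/6 = 7; σ²_Run assay = ((11−3)/6)² = 1.778
te_Incubation = (6 + 4·10 + 20)/6 = 66/6 = 11; σ²_Incubation = ((20−6)/6)² = 5.444
te_Imaging = (1 + 4·3 + 5)/6 = 18/6 = 3; σ²_Imaging = ((5−1)/6)² = 0.444
te_Data extraction = (3 + 4·8 + 13)/6 = 48/6 = 8; σ²_Data extraction = ((13−3)/6)² = 2.778
te_Statistical analysis = (6 + 4·9 + 24)/6 = 66/6 = 11; σ²_Statistical analysis = ((24−6)/6)² = 9.000
te_Replicate run = (1 + 4·5 + 9)/6 = 30/6 = 5; σ²_Replicate run = ((9−1)/6)² = 1.778

Forward pass:
ES_Order reagents = 0; EF_Order reagents = 9
ES_Equipment setup = 0; EF_Equipment setup = 4
ES_Calibration = 0; EF_Calibration = 5
ES_Sample prep = 0; EF_Sample prep = 7
ES_Run assay = 0; EF_Run assay = 7
ES_Incubation = 0; EF_Incubation = 11
ES_Imaging = max(EF_Equipment setup=4, EF_Sample prep=7) = 7; EF_Imaging = 7+3 = 10
ES_Data extraction = 9; EF_Data extraction = 9+8 = 17
ES_Statistical analysis = 7; EF_Statistical analysis = 7+11 = 18
ES_Replicate run = max(EF_Calibration=5, EF_Incubation=11, EF_Imaging=10, EF_Data extraction=17, EF_Statistical analysis=18) = 18; EF_Replicate run = 18+5 = 23
Expected project duration μ = 23 days. Critical path: Run assay → Statistical analysis → Replicate run.

Variance along critical path = 1.778 + 9.000 + 1.778 = 12.556; σ = √12.556 = 3.543 days.
Z = (21 − 23) / 3.543 = -0.564
P(T ≤ 21) = Φ(-0.564) ≈ 0.286

0.286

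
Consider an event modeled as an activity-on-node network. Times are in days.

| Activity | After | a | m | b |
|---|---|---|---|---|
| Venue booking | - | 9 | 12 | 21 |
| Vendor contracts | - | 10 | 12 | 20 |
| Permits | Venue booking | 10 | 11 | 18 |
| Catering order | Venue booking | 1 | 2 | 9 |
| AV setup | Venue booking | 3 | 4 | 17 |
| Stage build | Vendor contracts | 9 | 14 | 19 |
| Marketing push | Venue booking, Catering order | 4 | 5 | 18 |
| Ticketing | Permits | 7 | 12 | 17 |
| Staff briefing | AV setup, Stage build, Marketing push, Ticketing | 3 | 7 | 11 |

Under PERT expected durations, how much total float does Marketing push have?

te_Venue booking = (9 + 4·12 + 21)/6 = 78/6 = 13
te_Vendor contracts = (10 + 4·12 + 20)/6 = 78/6 = 13
te_Permits = (10 + 4·11 + 18)/6 = 72/6 = 12
te_Catering order = (1 + 4·2 + 9)/6 = 18/6 = 3
te_AV setup = (3 + 4·4 + 17)/6 = 36/6 = 6
te_Stage build = (9 + 4·14 + 19)/6 = 84/6 = 14
te_Marketing push = (4 + 4·5 + 18)/6 = 42/6 = 7
te_Ticketing = (7 + 4·12 + 17)/6 = 72/6 = 12
te_Staff briefing = (3 + 4·7 + 11)/6 = 42/6 = 7

Forward pass:
ES_Venue booking = 0; EF_Venue booking = 13
ES_Vendor contracts = 0; EF_Vendor contracts = 13
ES_Permits = 13; EF_Permits = 13+12 = 25
ES_Catering order = 13; EF_Catering order = 13+3 = 16
ES_AV setup = 13; EF_AV setup = 13+6 = 19
ES_Stage build = 13; EF_Stage build = 13+14 = 27
ES_Marketing push = max(EF_Venue booking=13, EF_Catering order=16) = 16; EF_Marketing push = 16+7 = 23
ES_Ticketing = 25; EF_Ticketing = 25+12 = 37
ES_Staff briefing = max(EF_AV setup=19, EF_Stage build=27, EF_Marketing push=23, EF_Ticketing=37) = 37; EF_Staff briefing = 37+7 = 44
Expected project duration μ = 44 days. Critical path: Venue booking → Permits → Ticketing → Staff briefing.

Backward pass:
LF_Staff briefing = 44; LS_Staff briefing = 44−7 = 37
LF_Ticketing = LS_Staff briefing = 37; LS_Ticketing = 37−12 = 25
LF_Marketing push = LS_Staff briefing = 37; LS_Marketing push = 37−7 = 30
LF_Stage build = LS_Staff briefing = 37; LS_Stage build = 37−14 = 23
LF_AV setup = LS_Staff briefing = 37; LS_AV setup = 37−6 = 31
LF_Catering order = LS_Marketing push = 30; LS_Catering order = 30−3 = 27
LF_Permits = LS_Ticketing = 25; LS_Permits = 25−12 = 13
LF_Vendor contracts = LS_Stage build = 23; LS_Vendor contracts = 23−13 = 10
LF_Venue booking = min(LS_Permits=13, LS_Catering order=27, LS_AV setup=31, LS_Marketing push=30) = 13; LS_Venue booking = 13−13 = 0
Slack_Marketing push = LS_Marketing push − ES_Marketing push = 30 − 16 = 14

14 days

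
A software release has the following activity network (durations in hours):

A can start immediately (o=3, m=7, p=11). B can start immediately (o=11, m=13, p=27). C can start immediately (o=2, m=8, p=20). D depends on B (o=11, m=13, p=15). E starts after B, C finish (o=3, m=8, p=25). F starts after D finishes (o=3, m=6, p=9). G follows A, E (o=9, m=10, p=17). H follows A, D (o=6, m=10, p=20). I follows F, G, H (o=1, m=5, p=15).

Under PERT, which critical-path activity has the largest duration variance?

B

te_A = (3 + 4·7 + 11)/6 = 42/6 = 7; σ²_A = ((11−3)/6)² = 1.778
te_B = (11 + 4·13 + 27)/6 = 90/6 = 15; σ²_B = ((27−11)/6)² = 7.111
te_C = (2 + 4·8 + 20)/6 = 54/6 = 9; σ²_C = ((20−2)/6)² = 9.000
te_D = (11 + 4·13 + 15)/6 = 78/6 = 13; σ²_D = ((15−11)/6)² = 0.444
te_E = (3 + 4·8 + 25)/6 = 60/6 = 10; σ²_E = ((25−3)/6)² = 13.444
te_F = (3 + 4·6 + 9)/6 = 36/6 = 6; σ²_F = ((9−3)/6)² = 1.000
te_G = (9 + 4·10 + 17)/6 = 66/6 = 11; σ²_G = ((17−9)/6)² = 1.778
te_H = (6 + 4·10 + 20)/6 = 66/6 = 11; σ²_H = ((20−6)/6)² = 5.444
te_I = (1 + 4·5 + 15)/6 = 36/6 = 6; σ²_I = ((15−1)/6)² = 5.444

Forward pass:
ES_A = 0; EF_A = 7
ES_B = 0; EF_B = 15
ES_C = 0; EF_C = 9
ES_D = 15; EF_D = 15+13 = 28
ES_E = max(EF_B=15, EF_C=9) = 15; EF_E = 15+10 = 25
ES_F = 28; EF_F = 28+6 = 34
ES_G = max(EF_A=7, EF_E=25) = 25; EF_G = 25+11 = 36
ES_H = max(EF_A=7, EF_D=28) = 28; EF_H = 28+11 = 39
ES_I = max(EF_F=34, EF_G=36, EF_H=39) = 39; EF_I = 39+6 = 45
Expected project duration μ = 45 hours. Critical path: B → D → H → I.

Variances on critical path: σ²_B=7.111, σ²_D=0.444, σ²_H=5.444, σ²_I=5.444.
Largest is σ²_B = 7.111.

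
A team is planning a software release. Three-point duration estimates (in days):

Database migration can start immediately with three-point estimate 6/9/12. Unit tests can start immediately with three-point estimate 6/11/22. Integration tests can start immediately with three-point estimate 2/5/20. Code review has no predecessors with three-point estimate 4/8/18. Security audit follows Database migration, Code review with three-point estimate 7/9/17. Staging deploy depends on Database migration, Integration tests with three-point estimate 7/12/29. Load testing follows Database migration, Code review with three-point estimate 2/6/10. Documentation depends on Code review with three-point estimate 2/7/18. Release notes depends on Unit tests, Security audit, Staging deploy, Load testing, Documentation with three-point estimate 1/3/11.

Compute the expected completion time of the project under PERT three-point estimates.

te_Database migration = (6 + 4·9 + 12)/6 = 54/6 = 9
te_Unit tests = (6 + 4·11 + 22)/6 = 72/6 = 12
te_Integration tests = (2 + 4·5 + 20)/6 = 42/6 = 7
te_Code review = (4 + 4·8 + 18)/6 = 54/6 = 9
te_Security audit = (7 + 4·9 + 17)/6 = 60/6 = 10
te_Staging deploy = (7 + 4·12 + 29)/6 = 84/6 = 14
te_Load testing = (2 + 4·6 + 10)/6 = 36/6 = 6
te_Documentation = (2 + 4·7 + 18)/6 = 48/6 = 8
te_Release notes = (1 + 4·3 + 11)/6 = 24/6 = 4

Forward pass:
ES_Database migration = 0; EF_Database migration = 9
ES_Unit tests = 0; EF_Unit tests = 12
ES_Integration tests = 0; EF_Integration tests = 7
ES_Code review = 0; EF_Code review = 9
ES_Security audit = max(EF_Database migration=9, EF_Code review=9) = 9; EF_Security audit = 9+10 = 19
ES_Staging deploy = max(EF_Database migration=9, EF_Integration tests=7) = 9; EF_Staging deploy = 9+14 = 23
ES_Load testing = max(EF_Database migration=9, EF_Code review=9) = 9; EF_Load testing = 9+6 = 15
ES_Documentation = 9; EF_Documentation = 9+8 = 17
ES_Release notes = max(EF_Unit tests=12, EF_Security audit=19, EF_Staging deploy=23, EF_Load testing=15, EF_Documentation=17) = 23; EF_Release notes = 23+4 = 27
Expected project duration μ = 27 days. Critical path: Database migration → Staging deploy → Release notes.

27 days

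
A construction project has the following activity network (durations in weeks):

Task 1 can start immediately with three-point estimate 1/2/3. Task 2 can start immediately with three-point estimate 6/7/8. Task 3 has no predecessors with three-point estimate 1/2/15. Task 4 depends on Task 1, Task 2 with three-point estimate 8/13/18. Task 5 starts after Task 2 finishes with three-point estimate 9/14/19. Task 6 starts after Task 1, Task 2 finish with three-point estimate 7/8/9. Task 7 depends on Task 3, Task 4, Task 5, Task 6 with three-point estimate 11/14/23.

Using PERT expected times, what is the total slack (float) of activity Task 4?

te_Task 1 = (1 + 4·2 + 3)/6 = 12/6 = 2
te_Task 2 = (6 + 4·7 + 8)/6 = 42/6 = 7
te_Task 3 = (1 + 4·2 + 15)/6 = 24/6 = 4
te_Task 4 = (8 + 4·13 + 18)/6 = 78/6 = 13
te_Task 5 = (9 + 4·14 + 19)/6 = 84/6 = 14
te_Task 6 = (7 + 4·8 + 9)/6 = 48/6 = 8
te_Task 7 = (11 + 4·14 + 23)/6 = 90/6 = 15

Forward pass:
ES_Task 1 = 0; EF_Task 1 = 2
ES_Task 2 = 0; EF_Task 2 = 7
ES_Task 3 = 0; EF_Task 3 = 4
ES_Task 4 = max(EF_Task 1=2, EF_Task 2=7) = 7; EF_Task 4 = 7+13 = 20
ES_Task 5 = 7; EF_Task 5 = 7+14 = 21
ES_Task 6 = max(EF_Task 1=2, EF_Task 2=7) = 7; EF_Task 6 = 7+8 = 15
ES_Task 7 = max(EF_Task 3=4, EF_Task 4=20, EF_Task 5=21, EF_Task 6=15) = 21; EF_Task 7 = 21+15 = 36
Expected project duration μ = 36 weeks. Critical path: Task 2 → Task 5 → Task 7.

Backward pass:
LF_Task 7 = 36; LS_Task 7 = 36−15 = 21
LF_Task 6 = LS_Task 7 = 21; LS_Task 6 = 21−8 = 13
LF_Task 5 = LS_Task 7 = 21; LS_Task 5 = 21−14 = 7
LF_Task 4 = LS_Task 7 = 21; LS_Task 4 = 21−13 = 8
LF_Task 3 = LS_Task 7 = 21; LS_Task 3 = 21−4 = 17
LF_Task 2 = min(LS_Task 4=8, LS_Task 5=7, LS_Task 6=13) = 7; LS_Task 2 = 7−7 = 0
LF_Task 1 = min(LS_Task 4=8, LS_Task 6=13) = 8; LS_Task 1 = 8−2 = 6
Slack_Task 4 = LS_Task 4 − ES_Task 4 = 8 − 7 = 1

1 weeks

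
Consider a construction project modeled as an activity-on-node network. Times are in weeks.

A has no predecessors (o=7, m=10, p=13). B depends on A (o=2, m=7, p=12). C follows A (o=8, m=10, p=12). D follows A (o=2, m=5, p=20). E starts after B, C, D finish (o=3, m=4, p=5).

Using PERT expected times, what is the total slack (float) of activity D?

3 weeks

te_A = (7 + 4·10 + 13)/6 = 60/6 = 10
te_B = (2 + 4·7 + 12)/6 = 42/6 = 7
te_C = (8 + 4·10 + 12)/6 = 60/6 = 10
te_D = (2 + 4·5 + 20)/6 = 42/6 = 7
te_E = (3 + 4·4 + 5)/6 = 24/6 = 4

Forward pass:
ES_A = 0; EF_A = 10
ES_B = 10; EF_B = 10+7 = 17
ES_C = 10; EF_C = 10+10 = 20
ES_D = 10; EF_D = 10+7 = 17
ES_E = max(EF_B=17, EF_C=20, EF_D=17) = 20; EF_E = 20+4 = 24
Expected project duration μ = 24 weeks. Critical path: A → C → E.

Backward pass:
LF_E = 24; LS_E = 24−4 = 20
LF_D = LS_E = 20; LS_D = 20−7 = 13
LF_C = LS_E = 20; LS_C = 20−10 = 10
LF_B = LS_E = 20; LS_B = 20−7 = 13
LF_A = min(LS_B=13, LS_C=10, LS_D=13) = 10; LS_A = 10−10 = 0
Slack_D = LS_D − ES_D = 13 − 10 = 3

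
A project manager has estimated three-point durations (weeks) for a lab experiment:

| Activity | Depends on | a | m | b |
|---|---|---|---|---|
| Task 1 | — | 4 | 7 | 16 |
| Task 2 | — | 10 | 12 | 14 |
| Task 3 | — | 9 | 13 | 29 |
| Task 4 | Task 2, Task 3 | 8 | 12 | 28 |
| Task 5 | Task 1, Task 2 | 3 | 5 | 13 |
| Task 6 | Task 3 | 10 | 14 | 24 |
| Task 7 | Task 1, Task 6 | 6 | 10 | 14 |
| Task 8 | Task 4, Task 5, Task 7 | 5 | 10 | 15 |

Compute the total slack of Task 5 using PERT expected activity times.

te_Task 1 = (4 + 4·7 + 16)/6 = 48/6 = 8
te_Task 2 = (10 + 4·12 + 14)/6 = 72/6 = 12
te_Task 3 = (9 + 4·13 + 29)/6 = 90/6 = 15
te_Task 4 = (8 + 4·12 + 28)/6 = 84/6 = 14
te_Task 5 = (3 + 4·5 + 13)/6 = 36/6 = 6
te_Task 6 = (10 + 4·14 + 24)/6 = 90/6 = 15
te_Task 7 = (6 + 4·10 + 14)/6 = 60/6 = 10
te_Task 8 = (5 + 4·10 + 15)/6 = 60/6 = 10

Forward pass:
ES_Task 1 = 0; EF_Task 1 = 8
ES_Task 2 = 0; EF_Task 2 = 12
ES_Task 3 = 0; EF_Task 3 = 15
ES_Task 4 = max(EF_Task 2=12, EF_Task 3=15) = 15; EF_Task 4 = 15+14 = 29
ES_Task 5 = max(EF_Task 1=8, EF_Task 2=12) = 12; EF_Task 5 = 12+6 = 18
ES_Task 6 = 15; EF_Task 6 = 15+15 = 30
ES_Task 7 = max(EF_Task 1=8, EF_Task 6=30) = 30; EF_Task 7 = 30+10 = 40
ES_Task 8 = max(EF_Task 4=29, EF_Task 5=18, EF_Task 7=40) = 40; EF_Task 8 = 40+10 = 50
Expected project duration μ = 50 weeks. Critical path: Task 3 → Task 6 → Task 7 → Task 8.

Backward pass:
LF_Task 8 = 50; LS_Task 8 = 50−10 = 40
LF_Task 7 = LS_Task 8 = 40; LS_Task 7 = 40−10 = 30
LF_Task 6 = LS_Task 7 = 30; LS_Task 6 = 30−15 = 15
LF_Task 5 = LS_Task 8 = 40; LS_Task 5 = 40−6 = 34
LF_Task 4 = LS_Task 8 = 40; LS_Task 4 = 40−14 = 26
LF_Task 3 = min(LS_Task 4=26, LS_Task 6=15) = 15; LS_Task 3 = 15−15 = 0
LF_Task 2 = min(LS_Task 4=26, LS_Task 5=34) = 26; LS_Task 2 = 26−12 = 14
LF_Task 1 = min(LS_Task 5=34, LS_Task 7=30) = 30; LS_Task 1 = 30−8 = 22
Slack_Task 5 = LS_Task 5 − ES_Task 5 = 34 − 12 = 22

22 weeks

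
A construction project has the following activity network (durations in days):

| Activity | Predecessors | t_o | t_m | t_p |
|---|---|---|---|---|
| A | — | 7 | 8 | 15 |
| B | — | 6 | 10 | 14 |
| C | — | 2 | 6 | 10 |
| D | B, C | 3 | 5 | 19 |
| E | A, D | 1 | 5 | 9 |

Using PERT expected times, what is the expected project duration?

22 days

te_A = (7 + 4·8 + 15)/6 = 54/6 = 9
te_B = (6 + 4·10 + 14)/6 = 60/6 = 10
te_C = (2 + 4·6 + 10)/6 = 36/6 = 6
te_D = (3 + 4·5 + 19)/6 = 42/6 = 7
te_E = (1 + 4·5 + 9)/6 = 30/6 = 5

Forward pass:
ES_A = 0; EF_A = 9
ES_B = 0; EF_B = 10
ES_C = 0; EF_C = 6
ES_D = max(EF_B=10, EF_C=6) = 10; EF_D = 10+7 = 17
ES_E = max(EF_A=9, EF_D=17) = 17; EF_E = 17+5 = 22
Expected project duration μ = 22 days. Critical path: B → D → E.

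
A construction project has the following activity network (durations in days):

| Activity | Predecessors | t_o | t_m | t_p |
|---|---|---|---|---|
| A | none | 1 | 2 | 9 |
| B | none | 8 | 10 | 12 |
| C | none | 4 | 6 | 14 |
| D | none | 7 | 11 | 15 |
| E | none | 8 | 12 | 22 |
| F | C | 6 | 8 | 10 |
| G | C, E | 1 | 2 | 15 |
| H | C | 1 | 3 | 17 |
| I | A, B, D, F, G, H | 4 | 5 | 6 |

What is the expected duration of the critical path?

te_A = (1 + 4·2 + 9)/6 = 18/6 = 3
te_B = (8 + 4·10 + 12)/6 = 60/6 = 10
te_C = (4 + 4·6 + 14)/6 = 42/6 = 7
te_D = (7 + 4·11 + 15)/6 = 66/6 = 11
te_E = (8 + 4·12 + 22)/6 = 78/6 = 13
te_F = (6 + 4·8 + 10)/6 = 48/6 = 8
te_G = (1 + 4·2 + 15)/6 = 24/6 = 4
te_H = (1 + 4·3 + 17)/6 = 30/6 = 5
te_I = (4 + 4·5 + 6)/6 = 30/6 = 5

Forward pass:
ES_A = 0; EF_A = 3
ES_B = 0; EF_B = 10
ES_C = 0; EF_C = 7
ES_D = 0; EF_D = 11
ES_E = 0; EF_E = 13
ES_F = 7; EF_F = 7+8 = 15
ES_G = max(EF_C=7, EF_E=13) = 13; EF_G = 13+4 = 17
ES_H = 7; EF_H = 7+5 = 12
ES_I = max(EF_A=3, EF_B=10, EF_D=11, EF_F=15, EF_G=17, EF_H=12) = 17; EF_I = 17+5 = 22
Expected project duration μ = 22 days. Critical path: E → G → I.

22 days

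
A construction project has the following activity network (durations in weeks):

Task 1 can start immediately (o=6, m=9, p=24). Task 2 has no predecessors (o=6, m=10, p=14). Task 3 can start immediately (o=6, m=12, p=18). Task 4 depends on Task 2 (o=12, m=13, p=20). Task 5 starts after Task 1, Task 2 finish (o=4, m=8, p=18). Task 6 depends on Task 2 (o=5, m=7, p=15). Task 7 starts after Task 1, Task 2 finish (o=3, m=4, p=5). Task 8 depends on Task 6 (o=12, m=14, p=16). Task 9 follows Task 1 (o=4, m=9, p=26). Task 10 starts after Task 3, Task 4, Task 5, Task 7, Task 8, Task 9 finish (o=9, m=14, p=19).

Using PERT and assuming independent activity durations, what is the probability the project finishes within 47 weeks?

0.640

te_Task 1 = (6 + 4·9 + 24)/6 = 66/6 = 11; σ²_Task 1 = ((24−6)/6)² = 9.000
te_Task 2 = (6 + 4·10 + 14)/6 = 60/6 = 10; σ²_Task 2 = ((14−6)/6)² = 1.778
te_Task 3 = (6 + 4·12 + 18)/6 = 72/6 = 12; σ²_Task 3 = ((18−6)/6)² = 4.000
te_Task 4 = (12 + 4·13 + 20)/6 = 84/6 = 14; σ²_Task 4 = ((20−12)/6)² = 1.778
te_Task 5 = (4 + 4·8 + 18)/6 = 54/6 = 9; σ²_Task 5 = ((18−4)/6)² = 5.444
te_Task 6 = (5 + 4·7 + 15)/6 = 48/6 = 8; σ²_Task 6 = ((15−5)/6)² = 2.778
te_Task 7 = (3 + 4·4 + 5)/6 = 24/6 = 4; σ²_Task 7 = ((5−3)/6)² = 0.111
te_Task 8 = (12 + 4·14 + 16)/6 = 84/6 = 14; σ²_Task 8 = ((16−12)/6)² = 0.444
te_Task 9 = (4 + 4·9 + 26)/6 = 66/6 = 11; σ²_Task 9 = ((26−4)/6)² = 13.444
te_Task 10 = (9 + 4·14 + 19)/6 = 84/6 = 14; σ²_Task 10 = ((19−9)/6)² = 2.778

Forward pass:
ES_Task 1 = 0; EF_Task 1 = 11
ES_Task 2 = 0; EF_Task 2 = 10
ES_Task 3 = 0; EF_Task 3 = 12
ES_Task 4 = 10; EF_Task 4 = 10+14 = 24
ES_Task 5 = max(EF_Task 1=11, EF_Task 2=10) = 11; EF_Task 5 = 11+9 = 20
ES_Task 6 = 10; EF_Task 6 = 10+8 = 18
ES_Task 7 = max(EF_Task 1=11, EF_Task 2=10) = 11; EF_Task 7 = 11+4 = 15
ES_Task 8 = 18; EF_Task 8 = 18+14 = 32
ES_Task 9 = 11; EF_Task 9 = 11+11 = 22
ES_Task 10 = max(EF_Task 3=12, EF_Task 4=24, EF_Task 5=20, EF_Task 7=15, EF_Task 8=32, EF_Task 9=22) = 32; EF_Task 10 = 32+14 = 46
Expected project duration μ = 46 weeks. Critical path: Task 2 → Task 6 → Task 8 → Task 10.

Variance along critical path = 1.778 + 2.778 + 0.444 + 2.778 = 7.778; σ = √7.778 = 2.789 weeks.
Z = (47 − 46) / 2.789 = 0.359
P(T ≤ 47) = Φ(0.359) ≈ 0.640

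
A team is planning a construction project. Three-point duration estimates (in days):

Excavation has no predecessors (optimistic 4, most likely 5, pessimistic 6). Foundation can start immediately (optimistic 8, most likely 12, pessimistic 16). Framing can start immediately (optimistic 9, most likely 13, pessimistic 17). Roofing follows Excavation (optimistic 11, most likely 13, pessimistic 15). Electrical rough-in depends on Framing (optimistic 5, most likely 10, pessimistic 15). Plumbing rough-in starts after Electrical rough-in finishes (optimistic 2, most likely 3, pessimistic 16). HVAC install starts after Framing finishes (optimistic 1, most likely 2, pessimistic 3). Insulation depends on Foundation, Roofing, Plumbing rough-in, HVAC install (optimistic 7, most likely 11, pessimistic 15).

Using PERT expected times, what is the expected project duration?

te_Excavation = (4 + 4·5 + 6)/6 = 30/6 = 5
te_Foundation = (8 + 4·12 + 16)/6 = 72/6 = 12
te_Framing = (9 + 4·13 + 17)/6 = 78/6 = 13
te_Roofing = (11 + 4·13 + 15)/6 = 78/6 = 13
te_Electrical rough-in = (5 + 4·10 + 15)/6 = 60/6 = 10
te_Plumbing rough-in = (2 + 4·3 + 16)/6 = 30/6 = 5
te_HVAC install = (1 + 4·2 + 3)/6 = 12/6 = 2
te_Insulation = (7 + 4·11 + 15)/6 = 66/6 = 11

Forward pass:
ES_Excavation = 0; EF_Excavation = 5
ES_Foundation = 0; EF_Foundation = 12
ES_Framing = 0; EF_Framing = 13
ES_Roofing = 5; EF_Roofing = 5+13 = 18
ES_Electrical rough-in = 13; EF_Electrical rough-in = 13+10 = 23
ES_Plumbing rough-in = 23; EF_Plumbing rough-in = 23+5 = 28
ES_HVAC install = 13; EF_HVAC install = 13+2 = 15
ES_Insulation = max(EF_Foundation=12, EF_Roofing=18, EF_Plumbing rough-in=28, EF_HVAC install=15) = 28; EF_Insulation = 28+11 = 39
Expected project duration μ = 39 days. Critical path: Framing → Electrical rough-in → Plumbing rough-in → Insulation.

39 days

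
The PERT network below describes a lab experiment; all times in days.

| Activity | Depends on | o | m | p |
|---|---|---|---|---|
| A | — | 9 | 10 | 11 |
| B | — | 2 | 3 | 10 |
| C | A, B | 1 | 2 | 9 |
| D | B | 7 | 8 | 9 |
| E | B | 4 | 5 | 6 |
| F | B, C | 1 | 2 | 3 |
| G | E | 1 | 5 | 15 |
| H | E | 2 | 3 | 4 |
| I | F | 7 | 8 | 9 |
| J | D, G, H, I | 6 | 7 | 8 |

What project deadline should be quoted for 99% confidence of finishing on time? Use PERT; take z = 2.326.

33.5 days

te_A = (9 + 4·10 + 11)/6 = 60/6 = 10; σ²_A = ((11−9)/6)² = 0.111
te_B = (2 + 4·3 + 10)/6 = 24/6 = 4; σ²_B = ((10−2)/6)² = 1.778
te_C = (1 + 4·2 + 9)/6 = 18/6 = 3; σ²_C = ((9−1)/6)² = 1.778
te_D = (7 + 4·8 + 9)/6 = 48/6 = 8; σ²_D = ((9−7)/6)² = 0.111
te_E = (4 + 4·5 + 6)/6 = 30/6 = 5; σ²_E = ((6−4)/6)² = 0.111
te_F = (1 + 4·2 + 3)/6 = 12/6 = 2; σ²_F = ((3−1)/6)² = 0.111
te_G = (1 + 4·5 + 15)/6 = 36/6 = 6; σ²_G = ((15−1)/6)² = 5.444
te_H = (2 + 4·3 + 4)/6 = 18/6 = 3; σ²_H = ((4−2)/6)² = 0.111
te_I = (7 + 4·8 + 9)/6 = 48/6 = 8; σ²_I = ((9−7)/6)² = 0.111
te_J = (6 + 4·7 + 8)/6 = 42/6 = 7; σ²_J = ((8−6)/6)² = 0.111

Forward pass:
ES_A = 0; EF_A = 10
ES_B = 0; EF_B = 4
ES_C = max(EF_A=10, EF_B=4) = 10; EF_C = 10+3 = 13
ES_D = 4; EF_D = 4+8 = 12
ES_E = 4; EF_E = 4+5 = 9
ES_F = max(EF_B=4, EF_C=13) = 13; EF_F = 13+2 = 15
ES_G = 9; EF_G = 9+6 = 15
ES_H = 9; EF_H = 9+3 = 12
ES_I = 15; EF_I = 15+8 = 23
ES_J = max(EF_D=12, EF_G=15, EF_H=12, EF_I=23) = 23; EF_J = 23+7 = 30
Expected project duration μ = 30 days. Critical path: A → C → F → I → J.

Variance along critical path = 0.111 + 1.778 + 0.111 + 0.111 + 0.111 = 2.222; σ = 1.491 days.
D = μ + z·σ = 30 + 2.326·1.491 = 33.5 days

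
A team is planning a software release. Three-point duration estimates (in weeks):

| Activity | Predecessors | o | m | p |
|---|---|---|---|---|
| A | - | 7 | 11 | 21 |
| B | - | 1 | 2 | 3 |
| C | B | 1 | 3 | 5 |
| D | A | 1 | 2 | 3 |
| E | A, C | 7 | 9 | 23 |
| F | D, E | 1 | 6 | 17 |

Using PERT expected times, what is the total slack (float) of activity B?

te_A = (7 + 4·11 + 21)/6 = 72/6 = 12
te_B = (1 + 4·2 + 3)/6 = 12/6 = 2
te_C = (1 + 4·3 + 5)/6 = 18/6 = 3
te_D = (1 + 4·2 + 3)/6 = 12/6 = 2
te_E = (7 + 4·9 + 23)/6 = 66/6 = 11
te_F = (1 + 4·6 + 17)/6 = 42/6 = 7

Forward pass:
ES_A = 0; EF_A = 12
ES_B = 0; EF_B = 2
ES_C = 2; EF_C = 2+3 = 5
ES_D = 12; EF_D = 12+2 = 14
ES_E = max(EF_A=12, EF_C=5) = 12; EF_E = 12+11 = 23
ES_F = max(EF_D=14, EF_E=23) = 23; EF_F = 23+7 = 30
Expected project duration μ = 30 weeks. Critical path: A → E → F.

Backward pass:
LF_F = 30; LS_F = 30−7 = 23
LF_E = LS_F = 23; LS_E = 23−11 = 12
LF_D = LS_F = 23; LS_D = 23−2 = 21
LF_C = LS_E = 12; LS_C = 12−3 = 9
LF_B = LS_C = 9; LS_B = 9−2 = 7
LF_A = min(LS_D=21, LS_E=12) = 12; LS_A = 12−12 = 0
Slack_B = LS_B − ES_B = 7 − 0 = 7

7 weeks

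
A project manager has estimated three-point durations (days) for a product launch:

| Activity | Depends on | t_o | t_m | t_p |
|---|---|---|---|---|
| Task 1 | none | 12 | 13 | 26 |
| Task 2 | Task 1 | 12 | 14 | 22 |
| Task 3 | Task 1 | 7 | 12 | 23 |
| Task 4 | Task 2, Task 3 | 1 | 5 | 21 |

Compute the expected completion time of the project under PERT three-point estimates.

37 days

te_Task 1 = (12 + 4·13 + 26)/6 = 90/6 = 15
te_Task 2 = (12 + 4·14 + 22)/6 = 90/6 = 15
te_Task 3 = (7 + 4·12 + 23)/6 = 78/6 = 13
te_Task 4 = (1 + 4·5 + 21)/6 = 42/6 = 7

Forward pass:
ES_Task 1 = 0; EF_Task 1 = 15
ES_Task 2 = 15; EF_Task 2 = 15+15 = 30
ES_Task 3 = 15; EF_Task 3 = 15+13 = 28
ES_Task 4 = max(EF_Task 2=30, EF_Task 3=28) = 30; EF_Task 4 = 30+7 = 37
Expected project duration μ = 37 days. Critical path: Task 1 → Task 2 → Task 4.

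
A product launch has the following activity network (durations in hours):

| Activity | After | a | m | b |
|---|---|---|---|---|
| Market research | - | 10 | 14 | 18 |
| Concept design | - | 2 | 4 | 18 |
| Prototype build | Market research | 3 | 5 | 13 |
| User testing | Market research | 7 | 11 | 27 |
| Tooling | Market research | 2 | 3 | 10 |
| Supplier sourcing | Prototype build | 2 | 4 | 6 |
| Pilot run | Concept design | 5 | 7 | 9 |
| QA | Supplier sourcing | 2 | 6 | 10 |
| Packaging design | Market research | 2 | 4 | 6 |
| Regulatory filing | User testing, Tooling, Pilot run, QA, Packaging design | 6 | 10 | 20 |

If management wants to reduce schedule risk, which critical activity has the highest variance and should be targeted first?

te_Market research = (10 + 4·14 + 18)/6 = 84/6 = 14; σ²_Market research = ((18−10)/6)² = 1.778
te_Concept design = (2 + 4·4 + 18)/6 = 36/6 = 6; σ²_Concept design = ((18−2)/6)² = 7.111
te_Prototype build = (3 + 4·5 + 13)/6 = 36/6 = 6; σ²_Prototype build = ((13−3)/6)² = 2.778
te_User testing = (7 + 4·11 + 27)/6 = 78/6 = 13; σ²_User testing = ((27−7)/6)² = 11.111
te_Tooling = (2 + 4·3 + 10)/6 = 24/6 = 4; σ²_Tooling = ((10−2)/6)² = 1.778
te_Supplier sourcing = (2 + 4·4 + 6)/6 = 24/6 = 4; σ²_Supplier sourcing = ((6−2)/6)² = 0.444
te_Pilot run = (5 + 4·7 + 9)/6 = 42/6 = 7; σ²_Pilot run = ((9−5)/6)² = 0.444
te_QA = (2 + 4·6 + 10)/6 = 36/6 = 6; σ²_QA = ((10−2)/6)² = 1.778
te_Packaging design = (2 + 4·4 + 6)/6 = 24/6 = 4; σ²_Packaging design = ((6−2)/6)² = 0.444
te_Regulatory filing = (6 + 4·10 + 20)/6 = 66/6 = 11; σ²_Regulatory filing = ((20−6)/6)² = 5.444

Forward pass:
ES_Market research = 0; EF_Market research = 14
ES_Concept design = 0; EF_Concept design = 6
ES_Prototype build = 14; EF_Prototype build = 14+6 = 20
ES_User testing = 14; EF_User testing = 14+13 = 27
ES_Tooling = 14; EF_Tooling = 14+4 = 18
ES_Supplier sourcing = 20; EF_Supplier sourcing = 20+4 = 24
ES_Pilot run = 6; EF_Pilot run = 6+7 = 13
ES_QA = 24; EF_QA = 24+6 = 30
ES_Packaging design = 14; EF_Packaging design = 14+4 = 18
ES_Regulatory filing = max(EF_User testing=27, EF_Tooling=18, EF_Pilot run=13, EF_QA=30, EF_Packaging design=18) = 30; EF_Regulatory filing = 30+11 = 41
Expected project duration μ = 41 hours. Critical path: Market research → Prototype build → Supplier sourcing → QA → Regulatory filing.

Variances on critical path: σ²_Market research=1.778, σ²_Prototype build=2.778, σ²_Supplier sourcing=0.444, σ²_QA=1.778, σ²_Regulatory filing=5.444.
Largest is σ²_Regulatory filing = 5.444.

Regulatory filing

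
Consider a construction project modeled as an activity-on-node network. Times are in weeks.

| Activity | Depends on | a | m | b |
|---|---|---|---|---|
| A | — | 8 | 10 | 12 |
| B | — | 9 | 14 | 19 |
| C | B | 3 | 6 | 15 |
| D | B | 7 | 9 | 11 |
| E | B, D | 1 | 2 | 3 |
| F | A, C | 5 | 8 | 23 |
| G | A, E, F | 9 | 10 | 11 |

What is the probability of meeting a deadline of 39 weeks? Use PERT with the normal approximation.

te_A = (8 + 4·10 + 12)/6 = 60/6 = 10; σ²_A = ((12−8)/6)² = 0.444
te_B = (9 + 4·14 + 19)/6 = 84/6 = 14; σ²_B = ((19−9)/6)² = 2.778
te_C = (3 + 4·6 + 15)/6 = 42/6 = 7; σ²_C = ((15−3)/6)² = 4.000
te_D = (7 + 4·9 + 11)/6 = 54/6 = 9; σ²_D = ((11−7)/6)² = 0.444
te_E = (1 + 4·2 + 3)/6 = 12/6 = 2; σ²_E = ((3−1)/6)² = 0.111
te_F = (5 + 4·8 + 23)/6 = 60/6 = 10; σ²_F = ((23−5)/6)² = 9.000
te_G = (9 + 4·10 + 11)/6 = 60/6 = 10; σ²_G = ((11−9)/6)² = 0.111

Forward pass:
ES_A = 0; EF_A = 10
ES_B = 0; EF_B = 14
ES_C = 14; EF_C = 14+7 = 21
ES_D = 14; EF_D = 14+9 = 23
ES_E = max(EF_B=14, EF_D=23) = 23; EF_E = 23+2 = 25
ES_F = max(EF_A=10, EF_C=21) = 21; EF_F = 21+10 = 31
ES_G = max(EF_A=10, EF_E=25, EF_F=31) = 31; EF_G = 31+10 = 41
Expected project duration μ = 41 weeks. Critical path: B → C → F → G.

Variance along critical path = 2.778 + 4.000 + 9.000 + 0.111 = 15.889; σ = √15.889 = 3.986 weeks.
Z = (39 − 41) / 3.986 = -0.502
P(T ≤ 39) = Φ(-0.502) ≈ 0.308

0.308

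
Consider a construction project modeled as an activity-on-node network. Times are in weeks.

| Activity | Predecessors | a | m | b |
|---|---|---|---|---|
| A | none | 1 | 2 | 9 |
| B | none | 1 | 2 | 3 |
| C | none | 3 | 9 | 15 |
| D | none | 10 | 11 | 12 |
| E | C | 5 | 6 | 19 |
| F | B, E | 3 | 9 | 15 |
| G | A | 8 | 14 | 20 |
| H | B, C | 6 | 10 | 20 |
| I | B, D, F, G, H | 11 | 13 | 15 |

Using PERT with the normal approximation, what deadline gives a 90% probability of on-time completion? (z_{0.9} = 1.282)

te_A = (1 + 4·2 + 9)/6 = 18/6 = 3; σ²_A = ((9−1)/6)² = 1.778
te_B = (1 + 4·2 + 3)/6 = 12/6 = 2; σ²_B = ((3−1)/6)² = 0.111
te_C = (3 + 4·9 + 15)/6 = 54/6 = 9; σ²_C = ((15−3)/6)² = 4.000
te_D = (10 + 4·11 + 12)/6 = 66/6 = 11; σ²_D = ((12−10)/6)² = 0.111
te_E = (5 + 4·6 + 19)/6 = 48/6 = 8; σ²_E = ((19−5)/6)² = 5.444
te_F = (3 + 4·9 + 15)/6 = 54/6 = 9; σ²_F = ((15−3)/6)² = 4.000
te_G = (8 + 4·14 + 20)/6 = 84/6 = 14; σ²_G = ((20−8)/6)² = 4.000
te_H = (6 + 4·10 + 20)/6 = 66/6 = 11; σ²_H = ((20−6)/6)² = 5.444
te_I = (11 + 4·13 + 15)/6 = 78/6 = 13; σ²_I = ((15−11)/6)² = 0.444

Forward pass:
ES_A = 0; EF_A = 3
ES_B = 0; EF_B = 2
ES_C = 0; EF_C = 9
ES_D = 0; EF_D = 11
ES_E = 9; EF_E = 9+8 = 17
ES_F = max(EF_B=2, EF_E=17) = 17; EF_F = 17+9 = 26
ES_G = 3; EF_G = 3+14 = 17
ES_H = max(EF_B=2, EF_C=9) = 9; EF_H = 9+11 = 20
ES_I = max(EF_B=2, EF_D=11, EF_F=26, EF_G=17, EF_H=20) = 26; EF_I = 26+13 = 39
Expected project duration μ = 39 weeks. Critical path: C → E → F → I.

Variance along critical path = 4.000 + 5.444 + 4.000 + 0.444 = 13.889; σ = 3.727 weeks.
D = μ + z·σ = 39 + 1.282·3.727 = 43.8 weeks

43.8 weeks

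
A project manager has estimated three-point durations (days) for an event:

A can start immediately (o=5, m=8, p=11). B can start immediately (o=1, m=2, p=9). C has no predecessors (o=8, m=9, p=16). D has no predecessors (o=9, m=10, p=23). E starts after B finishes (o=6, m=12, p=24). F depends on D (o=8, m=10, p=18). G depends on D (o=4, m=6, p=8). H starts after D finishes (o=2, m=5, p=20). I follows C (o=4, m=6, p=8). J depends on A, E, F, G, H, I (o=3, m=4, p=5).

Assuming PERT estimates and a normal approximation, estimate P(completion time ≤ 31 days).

0.917

te_A = (5 + 4·8 + 11)/6 = 48/6 = 8; σ²_A = ((11−5)/6)² = 1.000
te_B = (1 + 4·2 + 9)/6 = 18/6 = 3; σ²_B = ((9−1)/6)² = 1.778
te_C = (8 + 4·9 + 16)/6 = 60/6 = 10; σ²_C = ((16−8)/6)² = 1.778
te_D = (9 + 4·10 + 23)/6 = 72/6 = 12; σ²_D = ((23−9)/6)² = 5.444
te_E = (6 + 4·12 + 24)/6 = 78/6 = 13; σ²_E = ((24−6)/6)² = 9.000
te_F = (8 + 4·10 + 18)/6 = 66/6 = 11; σ²_F = ((18−8)/6)² = 2.778
te_G = (4 + 4·6 + 8)/6 = 36/6 = 6; σ²_G = ((8−4)/6)² = 0.444
te_H = (2 + 4·5 + 20)/6 = 42/6 = 7; σ²_H = ((20−2)/6)² = 9.000
te_I = (4 + 4·6 + 8)/6 = 36/6 = 6; σ²_I = ((8−4)/6)² = 0.444
te_J = (3 + 4·4 + 5)/6 = 24/6 = 4; σ²_J = ((5−3)/6)² = 0.111

Forward pass:
ES_A = 0; EF_A = 8
ES_B = 0; EF_B = 3
ES_C = 0; EF_C = 10
ES_D = 0; EF_D = 12
ES_E = 3; EF_E = 3+13 = 16
ES_F = 12; EF_F = 12+11 = 23
ES_G = 12; EF_G = 12+6 = 18
ES_H = 12; EF_H = 12+7 = 19
ES_I = 10; EF_I = 10+6 = 16
ES_J = max(EF_A=8, EF_E=16, EF_F=23, EF_G=18, EF_H=19, EF_I=16) = 23; EF_J = 23+4 = 27
Expected project duration μ = 27 days. Critical path: D → F → J.

Variance along critical path = 5.444 + 2.778 + 0.111 = 8.333; σ = √8.333 = 2.887 days.
Z = (31 − 27) / 2.887 = 1.386
P(T ≤ 31) = Φ(1.386) ≈ 0.917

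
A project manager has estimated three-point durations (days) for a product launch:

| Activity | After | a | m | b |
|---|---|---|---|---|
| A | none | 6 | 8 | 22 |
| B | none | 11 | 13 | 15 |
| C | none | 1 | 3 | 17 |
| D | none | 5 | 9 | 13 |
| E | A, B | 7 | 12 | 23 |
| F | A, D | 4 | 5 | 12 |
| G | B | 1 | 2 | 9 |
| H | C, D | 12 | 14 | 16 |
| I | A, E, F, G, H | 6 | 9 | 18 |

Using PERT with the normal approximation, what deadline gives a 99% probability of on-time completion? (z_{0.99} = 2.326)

te_A = (6 + 4·8 + 22)/6 = 60/6 = 10; σ²_A = ((22−6)/6)² = 7.111
te_B = (11 + 4·13 + 15)/6 = 78/6 = 13; σ²_B = ((15−11)/6)² = 0.444
te_C = (1 + 4·3 + 17)/6 = 30/6 = 5; σ²_C = ((17−1)/6)² = 7.111
te_D = (5 + 4·9 + 13)/6 = 54/6 = 9; σ²_D = ((13−5)/6)² = 1.778
te_E = (7 + 4·12 + 23)/6 = 78/6 = 13; σ²_E = ((23−7)/6)² = 7.111
te_F = (4 + 4·5 + 12)/6 = 36/6 = 6; σ²_F = ((12−4)/6)² = 1.778
te_G = (1 + 4·2 + 9)/6 = 18/6 = 3; σ²_G = ((9−1)/6)² = 1.778
te_H = (12 + 4·14 + 16)/6 = 84/6 = 14; σ²_H = ((16−12)/6)² = 0.444
te_I = (6 + 4·9 + 18)/6 = 60/6 = 10; σ²_I = ((18−6)/6)² = 4.000

Forward pass:
ES_A = 0; EF_A = 10
ES_B = 0; EF_B = 13
ES_C = 0; EF_C = 5
ES_D = 0; EF_D = 9
ES_E = max(EF_A=10, EF_B=13) = 13; EF_E = 13+13 = 26
ES_F = max(EF_A=10, EF_D=9) = 10; EF_F = 10+6 = 16
ES_G = 13; EF_G = 13+3 = 16
ES_H = max(EF_C=5, EF_D=9) = 9; EF_H = 9+14 = 23
ES_I = max(EF_A=10, EF_E=26, EF_F=16, EF_G=16, EF_H=23) = 26; EF_I = 26+10 = 36
Expected project duration μ = 36 days. Critical path: B → E → I.

Variance along critical path = 0.444 + 7.111 + 4.000 = 11.556; σ = 3.399 days.
D = μ + z·σ = 36 + 2.326·3.399 = 43.9 days

43.9 days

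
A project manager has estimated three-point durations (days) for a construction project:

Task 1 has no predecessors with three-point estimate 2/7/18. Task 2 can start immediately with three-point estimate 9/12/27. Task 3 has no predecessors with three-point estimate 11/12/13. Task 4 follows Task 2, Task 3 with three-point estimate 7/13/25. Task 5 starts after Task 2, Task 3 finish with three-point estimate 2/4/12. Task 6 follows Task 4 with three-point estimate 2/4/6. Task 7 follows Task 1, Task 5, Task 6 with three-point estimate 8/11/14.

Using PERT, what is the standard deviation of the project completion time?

4.41 days

te_Task 1 = (2 + 4·7 + 18)/6 = 48/6 = 8; σ²_Task 1 = ((18−2)/6)² = 7.111
te_Task 2 = (9 + 4·12 + 27)/6 = 84/6 = 14; σ²_Task 2 = ((27−9)/6)² = 9.000
te_Task 3 = (11 + 4·12 + 13)/6 = 72/6 = 12; σ²_Task 3 = ((13−11)/6)² = 0.111
te_Task 4 = (7 + 4·13 + 25)/6 = 84/6 = 14; σ²_Task 4 = ((25−7)/6)² = 9.000
te_Task 5 = (2 + 4·4 + 12)/6 = 30/6 = 5; σ²_Task 5 = ((12−2)/6)² = 2.778
te_Task 6 = (2 + 4·4 + 6)/6 = 24/6 = 4; σ²_Task 6 = ((6−2)/6)² = 0.444
te_Task 7 = (8 + 4·11 + 14)/6 = 66/6 = 11; σ²_Task 7 = ((14−8)/6)² = 1.000

Forward pass:
ES_Task 1 = 0; EF_Task 1 = 8
ES_Task 2 = 0; EF_Task 2 = 14
ES_Task 3 = 0; EF_Task 3 = 12
ES_Task 4 = max(EF_Task 2=14, EF_Task 3=12) = 14; EF_Task 4 = 14+14 = 28
ES_Task 5 = max(EF_Task 2=14, EF_Task 3=12) = 14; EF_Task 5 = 14+5 = 19
ES_Task 6 = 28; EF_Task 6 = 28+4 = 32
ES_Task 7 = max(EF_Task 1=8, EF_Task 5=19, EF_Task 6=32) = 32; EF_Task 7 = 32+11 = 43
Expected project duration μ = 43 days. Critical path: Task 2 → Task 4 → Task 6 → Task 7.

Variance along critical path = 9.000 + 9.000 + 0.444 + 1.000 = 19.444
σ = √19.444 = 4.410 days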